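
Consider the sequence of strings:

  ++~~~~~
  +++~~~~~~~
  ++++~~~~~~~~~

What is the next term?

+++++~~~~~~~~~~~

Term n consists of n +'s, followed by 2n+1 ~'s, where the shown terms are n = 2, 3, 4.
At n = 5 the blocks have lengths 5, 11.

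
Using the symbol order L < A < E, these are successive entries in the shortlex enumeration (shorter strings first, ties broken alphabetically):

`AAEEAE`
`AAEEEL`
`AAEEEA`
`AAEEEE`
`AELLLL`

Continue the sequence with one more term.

Find the rightmost character of AELLLL below E, bump it to the next letter, and reset everything to its right to L.

AELLLA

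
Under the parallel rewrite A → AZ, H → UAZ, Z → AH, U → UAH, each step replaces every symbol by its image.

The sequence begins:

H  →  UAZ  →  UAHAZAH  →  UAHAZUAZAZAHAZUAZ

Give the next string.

Replace each of the 17 characters of UAHAZUAZAZAHAZUAZ in place — UAH AZ UAZ AZ AH UAH AZ AH AZ AH AZ UAZ AZ AH UAH AZ AH — and concatenate.

UAHAZUAZAZAHUAHAZAHAZAHAZUAZAZAHUAHAZAH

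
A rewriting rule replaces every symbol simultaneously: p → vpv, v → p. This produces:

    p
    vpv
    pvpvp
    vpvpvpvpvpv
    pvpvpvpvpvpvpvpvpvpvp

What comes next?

φ(pvpvpvpvpvpvpvpvpvpvp) expands symbol-by-symbol to vpv p vpv p vpv p vpv p vpv p vpv p vpv p vpv p vpv p vpv p vpv; joining the 21 pieces gives the next term.

vpvpvpvpvpvpvpvpvpvpvpvpvpvpvpvpvpvpvpvpvpv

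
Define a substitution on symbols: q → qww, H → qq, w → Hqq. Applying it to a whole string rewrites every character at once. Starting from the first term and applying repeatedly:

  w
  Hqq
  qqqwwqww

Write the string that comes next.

qwwqwwqwwHqqHqqqwwHqqHqq

Rewriting each symbol of qqqwwqww: q→qww, q→qww, q→qww, w→Hqq, w→Hqq, q→qww, w→Hqq, w→Hqq, which concatenates to qww qww qww Hqq Hqq qww Hqq Hqq.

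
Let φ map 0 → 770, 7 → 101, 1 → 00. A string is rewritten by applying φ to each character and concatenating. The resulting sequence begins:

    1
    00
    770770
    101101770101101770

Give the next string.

Replace each of the 18 characters of 101101770101101770 in place — 00 770 00 00 770 00 101 101 770 00 770 00 00 770 00 101 101 770 — and concatenate.

0077000007700010110177000770000077000101101770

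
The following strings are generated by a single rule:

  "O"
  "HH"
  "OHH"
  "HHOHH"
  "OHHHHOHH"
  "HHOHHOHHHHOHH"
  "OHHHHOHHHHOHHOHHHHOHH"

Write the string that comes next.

From term 3 onward, concatenate the second-to-last term with the last: O·HH = OHH, HH·OHH = HHOHH, …
Continuing: HHOHHOHHHHOHH · OHHHHOHHHHOHHOHHHHOHH gives term 8.

HHOHHOHHHHOHHOHHHHOHHHHOHHOHHHHOHH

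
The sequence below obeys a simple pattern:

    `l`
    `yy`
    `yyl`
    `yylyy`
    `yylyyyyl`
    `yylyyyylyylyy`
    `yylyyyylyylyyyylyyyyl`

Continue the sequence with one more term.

yylyyyylyylyyyylyyyylyylyyyylyylyy

Each term (from the third on) is the previous term followed by the one before it: term 3 = yy·l = yyl.
So term 8 is yylyyyylyylyyyylyyyyl·yylyyyylyylyy.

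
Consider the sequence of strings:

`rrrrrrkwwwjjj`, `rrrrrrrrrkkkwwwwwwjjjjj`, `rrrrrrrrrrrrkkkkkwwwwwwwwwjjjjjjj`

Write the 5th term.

rrrrrrrrrrrrrrrrrrkkkkkkkkkwwwwwwwwwwwwwwwjjjjjjjjjjj

Reading off run lengths: r runs 6, 9, 12; k runs 1, 3, 5; w runs 3, 6, 9; j runs 3, 5, 7 — each is linear in n (n = 1, 2, …).
Setting n = 5 gives 18, 9, 15, 11 characters in each block.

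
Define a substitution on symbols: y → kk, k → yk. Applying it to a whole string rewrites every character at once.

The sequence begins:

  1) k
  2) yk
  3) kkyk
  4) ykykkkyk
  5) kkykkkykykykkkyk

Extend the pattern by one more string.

Rewriting the 16 symbols of kkykkkykykykkkyk one by one yields yk yk kk yk yk yk kk yk kk yk kk yk yk yk kk yk; concatenated:

ykykkkykykykkkykkkykkkykykykkkyk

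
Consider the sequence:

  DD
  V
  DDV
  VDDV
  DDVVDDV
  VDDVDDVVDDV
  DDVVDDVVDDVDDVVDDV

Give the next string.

VDDVDDVVDDVDDVVDDVVDDVDDVVDDV

This is a Fibonacci-style word recurrence s(k) = s(k−2)·s(k−1): e.g. DD·V = DDV.
So term 8 is VDDVDDVVDDV·DDVVDDVVDDVDDVVDDV.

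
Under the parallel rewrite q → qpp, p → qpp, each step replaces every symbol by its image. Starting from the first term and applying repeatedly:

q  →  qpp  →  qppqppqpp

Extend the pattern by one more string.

qppqppqppqppqppqppqppqppqpp

Expanding qppqppqpp: q→qpp, p→qpp, p→qpp, q→qpp, p→qpp, p→qpp, q→qpp, p→qpp, p→qpp. Concatenated: qpp qpp qpp qpp qpp qpp qpp qpp qpp.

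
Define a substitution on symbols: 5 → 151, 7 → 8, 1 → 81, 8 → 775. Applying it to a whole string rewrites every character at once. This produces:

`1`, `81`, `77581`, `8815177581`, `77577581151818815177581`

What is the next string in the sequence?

φ(77577581151818815177581) expands symbol-by-symbol to 8 8 151 8 8 151 775 81 81 151 81 775 81 775 775 81 151 81 8 8 151 775 81; joining the 23 pieces gives the next term.

88151881517758181151817758177577581151818815177581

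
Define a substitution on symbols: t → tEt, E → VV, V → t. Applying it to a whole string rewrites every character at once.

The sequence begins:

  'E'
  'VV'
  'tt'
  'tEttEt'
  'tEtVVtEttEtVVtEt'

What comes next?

Replace each of the 16 characters of tEtVVtEttEtVVtEt in place — tEt VV tEt t t tEt VV tEt tEt VV tEt t t tEt VV tEt — and concatenate.

tEtVVtEttttEtVVtEttEtVVtEttttEtVVtEt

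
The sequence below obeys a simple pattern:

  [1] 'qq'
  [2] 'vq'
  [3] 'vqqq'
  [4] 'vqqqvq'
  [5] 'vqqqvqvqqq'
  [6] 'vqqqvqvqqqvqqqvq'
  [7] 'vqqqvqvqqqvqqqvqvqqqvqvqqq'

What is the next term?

vqqqvqvqqqvqqqvqvqqqvqvqqqvqqqvqvqqqvqqqvq

Each term (from the third on) is the previous term followed by the one before it: term 3 = vq·qq = vqqq.
Continuing: vqqqvqvqqqvqqqvqvqqqvqvqqq · vqqqvqvqqqvqqqvq gives term 8.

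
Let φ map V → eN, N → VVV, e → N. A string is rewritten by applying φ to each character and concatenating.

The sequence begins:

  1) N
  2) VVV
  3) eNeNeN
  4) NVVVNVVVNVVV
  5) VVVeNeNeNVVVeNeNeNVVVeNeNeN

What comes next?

Rewriting the 27 symbols of VVVeNeNeNVVVeNeNeNVVVeNeNeN one by one yields eN eN eN N VVV N VVV N VVV eN eN eN N VVV N VVV N VVV eN eN eN N VVV N VVV N VVV; concatenated:

eNeNeNNVVVNVVVNVVVeNeNeNNVVVNVVVNVVVeNeNeNNVVVNVVVNVVV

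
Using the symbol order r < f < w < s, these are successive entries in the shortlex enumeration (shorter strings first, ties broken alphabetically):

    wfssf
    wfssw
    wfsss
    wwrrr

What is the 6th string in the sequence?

wwrrw

Continuing the enumeration 2 steps past wwrrr: wwrrr → wwrrf → (answer).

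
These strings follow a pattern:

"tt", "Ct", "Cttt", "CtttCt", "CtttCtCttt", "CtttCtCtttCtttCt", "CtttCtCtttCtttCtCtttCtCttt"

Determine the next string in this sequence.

Each term (from the third on) is the previous term followed by the one before it: term 3 = Ct·tt = Cttt.
The next term joins CtttCtCtttCtttCtCtttCtCttt and CtttCtCtttCtttCt.

CtttCtCtttCtttCtCtttCtCtttCtttCtCtttCtttCt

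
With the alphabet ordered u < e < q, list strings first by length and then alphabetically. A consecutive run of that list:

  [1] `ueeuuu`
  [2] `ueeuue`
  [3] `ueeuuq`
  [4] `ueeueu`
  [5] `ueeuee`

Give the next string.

Find the rightmost character of ueeuee below q, bump it to the next letter, and reset everything to its right to u.

ueeueq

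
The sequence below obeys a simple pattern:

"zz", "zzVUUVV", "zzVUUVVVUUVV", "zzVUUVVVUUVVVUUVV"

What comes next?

The strings grow by a fixed suffix VUUVV each time.
Applying this once more to zzVUUVVVUUVVVUUVV:

zzVUUVVVUUVVVUUVVVUUVV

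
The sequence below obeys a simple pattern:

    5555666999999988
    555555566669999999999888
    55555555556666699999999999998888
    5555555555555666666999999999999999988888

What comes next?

555555555555555566666669999999999999999999888888

Term n consists of 3n-2 5's, followed by n+1 6's, followed by 3n+1 9's, followed by n 8's, where the shown terms are n = 2, 3, 4, 5.
For the next term, n = 6, so the run lengths are 16, 7, 19, 6.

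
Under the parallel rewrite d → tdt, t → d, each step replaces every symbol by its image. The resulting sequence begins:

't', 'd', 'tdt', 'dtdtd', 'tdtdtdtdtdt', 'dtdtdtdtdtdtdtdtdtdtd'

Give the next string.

Rewriting the 21 symbols of dtdtdtdtdtdtdtdtdtdtd one by one yields tdt d tdt d tdt d tdt d tdt d tdt d tdt d tdt d tdt d tdt d tdt; concatenated:

tdtdtdtdtdtdtdtdtdtdtdtdtdtdtdtdtdtdtdtdtdt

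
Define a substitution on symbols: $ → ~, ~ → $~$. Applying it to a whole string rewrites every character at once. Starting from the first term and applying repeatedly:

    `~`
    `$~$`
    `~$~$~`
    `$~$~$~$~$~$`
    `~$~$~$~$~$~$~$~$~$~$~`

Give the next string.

$~$~$~$~$~$~$~$~$~$~$~$~$~$~$~$~$~$~$~$~$~$

Applying the rule to each of the 21 symbols of ~$~$~$~$~$~$~$~$~$~$~ gives the pieces $~$ ~ $~$ ~ $~$ ~ $~$ ~ $~$ ~ $~$ ~ $~$ ~ $~$ ~ $~$ ~ $~$ ~ $~$, which concatenate to the answer.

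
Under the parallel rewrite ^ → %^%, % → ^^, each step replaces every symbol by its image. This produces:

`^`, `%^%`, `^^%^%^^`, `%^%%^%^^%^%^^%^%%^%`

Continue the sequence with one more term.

^^%^%^^^^%^%^^%^%%^%^^%^%^^%^%%^%^^%^%^^^^%^%^^

φ(%^%%^%^^%^%^^%^%%^%) expands symbol-by-symbol to ^^ %^% ^^ ^^ %^% ^^ %^% %^% ^^ %^% ^^ %^% %^% ^^ %^% ^^ ^^ %^% ^^; joining the 19 pieces gives the next term.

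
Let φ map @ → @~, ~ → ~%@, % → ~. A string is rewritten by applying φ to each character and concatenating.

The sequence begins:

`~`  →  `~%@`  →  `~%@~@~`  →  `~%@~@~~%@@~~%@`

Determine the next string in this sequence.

~%@~@~~%@@~~%@~%@~@~@~~%@~%@~@~

Applying the rule to each of the 14 symbols of ~%@~@~~%@@~~%@ gives the pieces ~%@ ~ @~ ~%@ @~ ~%@ ~%@ ~ @~ @~ ~%@ ~%@ ~ @~, which concatenate to the answer.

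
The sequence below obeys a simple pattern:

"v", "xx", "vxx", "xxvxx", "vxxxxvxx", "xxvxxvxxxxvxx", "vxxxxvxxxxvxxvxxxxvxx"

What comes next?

xxvxxvxxxxvxxvxxxxvxxxxvxxvxxxxvxx

Each term (from the third on) is the two preceding terms concatenated in order: term 3 = v·xx = vxx.
The next term joins xxvxxvxxxxvxx and vxxxxvxxxxvxxvxxxxvxx.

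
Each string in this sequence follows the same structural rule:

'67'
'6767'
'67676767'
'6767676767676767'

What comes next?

Every step duplicates the string.
One more doubling of 6767676767676767 gives the answer.

67676767676767676767676767676767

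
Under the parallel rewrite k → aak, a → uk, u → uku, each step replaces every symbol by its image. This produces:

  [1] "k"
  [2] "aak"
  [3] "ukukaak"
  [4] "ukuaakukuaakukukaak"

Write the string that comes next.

φ(ukuaakukuaakukukaak) expands symbol-by-symbol to uku aak uku uk uk aak uku aak uku uk uk aak uku aak uku aak uk uk aak; joining the 19 pieces gives the next term.

ukuaakukuukukaakukuaakukuukukaakukuaakukuaakukukaak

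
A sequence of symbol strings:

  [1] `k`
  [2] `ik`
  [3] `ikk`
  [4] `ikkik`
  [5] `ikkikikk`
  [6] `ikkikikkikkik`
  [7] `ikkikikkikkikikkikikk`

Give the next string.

This is a Fibonacci-style word recurrence s(k) = s(k−1)·s(k−2): e.g. ik·k = ikk.
So term 8 is ikkikikkikkikikkikikk·ikkikikkikkik.

ikkikikkikkikikkikikkikkikikkikkik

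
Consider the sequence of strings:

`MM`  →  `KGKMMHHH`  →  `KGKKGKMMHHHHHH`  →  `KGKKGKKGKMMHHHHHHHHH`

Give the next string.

Each term wraps the previous one in KGK on the left and HHH on the right.
Applying this once more to KGKKGKKGKMMHHHHHHHHH:

KGKKGKKGKKGKMMHHHHHHHHHHHH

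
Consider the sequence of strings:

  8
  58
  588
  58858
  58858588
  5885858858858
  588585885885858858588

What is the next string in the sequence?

5885858858858588585885885858858858

From term 3 onward, concatenate the last term with the second-to-last: 58·8 = 588, 588·58 = 58858, …
So term 8 is 588585885885858858588·5885858858858.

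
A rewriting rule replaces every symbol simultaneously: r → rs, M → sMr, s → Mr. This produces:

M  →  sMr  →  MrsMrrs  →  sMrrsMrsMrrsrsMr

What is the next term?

MrsMrrsrsMrsMrrsMrsMrrsrsMrrsMrsMrrs

φ(sMrrsMrsMrrsrsMr) expands symbol-by-symbol to Mr sMr rs rs Mr sMr rs Mr sMr rs rs Mr rs Mr sMr rs; joining the 16 pieces gives the next term.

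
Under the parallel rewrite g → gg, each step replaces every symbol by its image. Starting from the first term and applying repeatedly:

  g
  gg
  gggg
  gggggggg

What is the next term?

gggggggggggggggg

Expanding gggggggg: g→gg, g→gg, g→gg, g→gg, g→gg, g→gg, g→gg, g→gg. Concatenated: gg gg gg gg gg gg gg gg.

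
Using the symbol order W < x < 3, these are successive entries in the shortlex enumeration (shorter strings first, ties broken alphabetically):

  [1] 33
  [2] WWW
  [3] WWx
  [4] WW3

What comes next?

Treat WW3 as a base-3 numeral over the given alphabet and add one, carrying through any trailing 3's.

WxW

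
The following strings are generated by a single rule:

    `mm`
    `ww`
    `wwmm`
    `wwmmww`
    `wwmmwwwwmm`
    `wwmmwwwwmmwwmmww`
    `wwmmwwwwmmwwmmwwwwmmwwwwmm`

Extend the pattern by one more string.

wwmmwwwwmmwwmmwwwwmmwwwwmmwwmmwwwwmmwwmmww

This is a Fibonacci-style word recurrence s(k) = s(k−1)·s(k−2): e.g. ww·mm = wwmm.
So term 8 is wwmmwwwwmmwwmmwwwwmmwwwwmm·wwmmwwwwmmwwmmww.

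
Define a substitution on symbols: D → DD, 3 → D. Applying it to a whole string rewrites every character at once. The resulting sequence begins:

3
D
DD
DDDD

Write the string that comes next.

Rewriting each symbol of DDDD: D→DD, D→DD, D→DD, D→DD, which concatenates to DD DD DD DD.

DDDDDDDD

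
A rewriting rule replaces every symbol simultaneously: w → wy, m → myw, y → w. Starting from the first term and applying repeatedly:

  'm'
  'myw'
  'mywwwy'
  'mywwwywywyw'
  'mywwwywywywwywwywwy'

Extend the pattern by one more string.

Rewriting the 19 symbols of mywwwywywywwywwywwy one by one yields myw w wy wy wy w wy w wy w wy wy w wy wy w wy wy w; concatenated:

mywwwywywywwywwywwywywwywywwywyw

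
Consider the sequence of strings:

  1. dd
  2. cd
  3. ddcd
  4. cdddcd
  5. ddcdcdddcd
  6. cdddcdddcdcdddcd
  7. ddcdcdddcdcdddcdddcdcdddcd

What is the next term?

cdddcdddcdcdddcdddcdcdddcdcdddcdddcdcdddcd

From term 3 onward, concatenate the second-to-last term with the last: dd·cd = ddcd, cd·ddcd = cdddcd, …
So term 8 is cdddcdddcdcdddcd·ddcdcdddcdcdddcdddcdcdddcd.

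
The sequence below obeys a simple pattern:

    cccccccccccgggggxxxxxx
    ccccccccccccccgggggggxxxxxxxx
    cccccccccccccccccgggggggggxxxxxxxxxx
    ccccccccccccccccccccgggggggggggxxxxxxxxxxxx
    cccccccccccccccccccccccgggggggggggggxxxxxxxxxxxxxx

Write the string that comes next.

ccccccccccccccccccccccccccgggggggggggggggxxxxxxxxxxxxxxxx

The n-th term is 3n+2 c's then 2n-1 g's then 2n x's, where the shown terms are n = 3, 4, 5, 6, 7.
Setting n = 8 gives 26, 15, 16 characters in each block.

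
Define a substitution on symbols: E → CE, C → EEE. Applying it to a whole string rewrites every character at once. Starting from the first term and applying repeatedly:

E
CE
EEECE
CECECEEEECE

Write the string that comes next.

Expanding CECECEEEECE: C→EEE, E→CE, C→EEE, E→CE, C→EEE, E→CE, E→CE, E→CE, E→CE, C→EEE, E→CE. Concatenated: EEE CE EEE CE EEE CE CE CE CE EEE CE.

EEECEEEECEEEECECECECEEEECE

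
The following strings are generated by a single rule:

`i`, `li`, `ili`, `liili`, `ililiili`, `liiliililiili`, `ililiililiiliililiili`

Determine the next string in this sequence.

Each term (from the third on) is the two preceding terms concatenated in order: term 3 = i·li = ili.
Continuing: liiliililiili · ililiililiiliililiili gives term 8.

liiliililiiliililiililiiliililiili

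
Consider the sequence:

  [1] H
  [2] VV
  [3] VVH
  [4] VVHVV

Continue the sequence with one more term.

VVHVVVVH

Each term (from the third on) is the previous term followed by the one before it: term 3 = VV·H = VVH.
Continuing: VVHVV · VVH gives term 5.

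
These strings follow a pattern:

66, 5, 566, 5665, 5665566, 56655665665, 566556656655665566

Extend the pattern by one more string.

56655665665566556656655665665

From term 3 onward, concatenate the last term with the second-to-last: 5·66 = 566, 566·5 = 5665, …
So term 8 is 566556656655665566·56655665665.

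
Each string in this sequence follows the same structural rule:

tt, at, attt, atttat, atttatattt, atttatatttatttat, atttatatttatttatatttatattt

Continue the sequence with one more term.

From term 3 onward, concatenate the last term with the second-to-last: at·tt = attt, attt·at = atttat, …
The next term joins atttatatttatttatatttatattt and atttatatttatttat.

atttatatttatttatatttatatttatttatatttatttat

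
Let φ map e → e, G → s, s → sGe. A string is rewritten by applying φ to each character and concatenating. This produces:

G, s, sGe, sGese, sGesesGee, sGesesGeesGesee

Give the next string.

φ(sGesesGeesGesee) expands symbol-by-symbol to sGe s e sGe e sGe s e e sGe s e sGe e e; joining the 15 pieces gives the next term.

sGesesGeesGeseesGesesGeee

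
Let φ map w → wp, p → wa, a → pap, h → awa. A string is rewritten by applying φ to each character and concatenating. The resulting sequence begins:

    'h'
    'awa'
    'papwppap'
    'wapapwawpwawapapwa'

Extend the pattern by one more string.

φ(wapapwawpwawapapwa) expands symbol-by-symbol to wp pap wa pap wa wp pap wp wa wp pap wp pap wa pap wa wp pap; joining the 18 pieces gives the next term.

wppapwapapwawppapwpwawppapwppapwapapwawppap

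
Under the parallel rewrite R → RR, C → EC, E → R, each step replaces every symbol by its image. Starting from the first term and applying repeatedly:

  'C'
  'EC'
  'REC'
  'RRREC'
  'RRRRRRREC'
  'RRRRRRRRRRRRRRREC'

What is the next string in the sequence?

RRRRRRRRRRRRRRRRRRRRRRRRRRRRRRREC

φ(RRRRRRRRRRRRRRREC) expands symbol-by-symbol to RR RR RR RR RR RR RR RR RR RR RR RR RR RR RR R EC; joining the 17 pieces gives the next term.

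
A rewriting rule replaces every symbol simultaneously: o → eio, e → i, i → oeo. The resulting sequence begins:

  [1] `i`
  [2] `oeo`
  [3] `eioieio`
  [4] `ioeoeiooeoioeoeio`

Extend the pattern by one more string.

Rewriting the 17 symbols of ioeoeiooeoioeoeio one by one yields oeo eio i eio i oeo eio eio i eio oeo eio i eio i oeo eio; concatenated:

oeoeioieioioeoeioeioieiooeoeioieioioeoeio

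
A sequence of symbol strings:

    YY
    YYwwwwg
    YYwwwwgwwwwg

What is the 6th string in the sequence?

YYwwwwgwwwwgwwwwgwwwwgwwwwg

Every step adds wwwwg to the end: s(k+1) = s(k)·wwwwg.
From YYwwwwgwwwwg, 3 further steps: YYwwwwgwwwwg → YYwwwwgwwwwgwwwwg → YYwwwwgwwwwgwwwwgwwwwg → (answer).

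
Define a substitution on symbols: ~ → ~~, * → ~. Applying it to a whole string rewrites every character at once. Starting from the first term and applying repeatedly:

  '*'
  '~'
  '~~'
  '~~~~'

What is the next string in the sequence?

Rewriting each symbol of ~~~~: ~→~~, ~→~~, ~→~~, ~→~~, which concatenates to ~~ ~~ ~~ ~~.

~~~~~~~~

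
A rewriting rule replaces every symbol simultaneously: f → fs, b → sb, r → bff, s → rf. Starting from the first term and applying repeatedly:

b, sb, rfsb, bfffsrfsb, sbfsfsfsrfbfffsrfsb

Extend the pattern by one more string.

φ(sbfsfsfsrfbfffsrfsb) expands symbol-by-symbol to rf sb fs rf fs rf fs rf bff fs sb fs fs fs rf bff fs rf sb; joining the 19 pieces gives the next term.

rfsbfsrffsrffsrfbfffssbfsfsfsrfbfffsrfsb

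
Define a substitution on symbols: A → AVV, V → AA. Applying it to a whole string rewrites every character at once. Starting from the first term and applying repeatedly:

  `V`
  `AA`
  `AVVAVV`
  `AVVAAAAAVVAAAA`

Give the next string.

AVVAAAAAVVAVVAVVAVVAVVAAAAAVVAVVAVVAVV

φ(AVVAAAAAVVAAAA) expands symbol-by-symbol to AVV AA AA AVV AVV AVV AVV AVV AA AA AVV AVV AVV AVV; joining the 14 pieces gives the next term.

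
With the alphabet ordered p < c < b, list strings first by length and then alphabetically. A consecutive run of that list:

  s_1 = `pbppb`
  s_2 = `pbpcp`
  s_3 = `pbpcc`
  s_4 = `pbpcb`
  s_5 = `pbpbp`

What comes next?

pbpbc

The successor of pbpbp increments the rightmost position that isn't already b and resets every position after it to p.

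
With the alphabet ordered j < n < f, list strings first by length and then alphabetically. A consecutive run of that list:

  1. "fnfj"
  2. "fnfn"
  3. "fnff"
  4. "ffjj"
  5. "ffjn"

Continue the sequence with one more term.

Find the rightmost character of ffjn below f, bump it to the next letter, and reset everything to its right to j.

ffjf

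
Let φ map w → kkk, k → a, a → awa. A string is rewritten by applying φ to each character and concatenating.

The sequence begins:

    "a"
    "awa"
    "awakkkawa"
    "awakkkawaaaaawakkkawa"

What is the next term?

Rewriting the 21 symbols of awakkkawaaaaawakkkawa one by one yields awa kkk awa a a a awa kkk awa awa awa awa awa kkk awa a a a awa kkk awa; concatenated:

awakkkawaaaaawakkkawaawaawaawaawakkkawaaaaawakkkawa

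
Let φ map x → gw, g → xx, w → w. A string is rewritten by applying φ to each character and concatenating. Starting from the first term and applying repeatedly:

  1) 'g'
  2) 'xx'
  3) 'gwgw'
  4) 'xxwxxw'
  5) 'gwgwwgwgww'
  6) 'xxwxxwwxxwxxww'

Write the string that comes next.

Rewriting the 14 symbols of xxwxxwwxxwxxww one by one yields gw gw w gw gw w w gw gw w gw gw w w; concatenated:

gwgwwgwgwwwgwgwwgwgwww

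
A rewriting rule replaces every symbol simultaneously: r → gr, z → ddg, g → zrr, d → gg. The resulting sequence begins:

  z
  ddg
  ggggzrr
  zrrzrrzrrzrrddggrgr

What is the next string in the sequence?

Replace each of the 19 characters of zrrzrrzrrzrrddggrgr in place — ddg gr gr ddg gr gr ddg gr gr ddg gr gr gg gg zrr zrr gr zrr gr — and concatenate.

ddggrgrddggrgrddggrgrddggrgrggggzrrzrrgrzrrgr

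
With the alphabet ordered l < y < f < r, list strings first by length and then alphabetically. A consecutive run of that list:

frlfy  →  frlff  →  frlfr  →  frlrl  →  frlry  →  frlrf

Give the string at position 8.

Advancing 2 positions from frlrf through frlrf → frlrr reaches term 8.

fryll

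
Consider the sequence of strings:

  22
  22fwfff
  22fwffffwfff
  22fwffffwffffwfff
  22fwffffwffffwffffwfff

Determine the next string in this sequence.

Every step adds fwfff to the end: s(k+1) = s(k)·fwfff.
One more step from 22fwffffwffffwffffwfff gives the answer.

22fwffffwffffwffffwffffwfff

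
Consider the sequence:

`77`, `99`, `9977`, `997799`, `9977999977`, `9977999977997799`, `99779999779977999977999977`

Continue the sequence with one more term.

Each term (from the third on) is the previous term followed by the one before it: term 3 = 99·77 = 9977.
So term 8 is 99779999779977999977999977·9977999977997799.

997799997799779999779999779977999977997799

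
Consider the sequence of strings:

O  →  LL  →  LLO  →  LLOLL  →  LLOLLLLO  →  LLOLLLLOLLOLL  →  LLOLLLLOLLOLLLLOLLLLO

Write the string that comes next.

From term 3 onward, concatenate the last term with the second-to-last: LL·O = LLO, LLO·LL = LLOLL, …
The next term joins LLOLLLLOLLOLLLLOLLLLO and LLOLLLLOLLOLL.

LLOLLLLOLLOLLLLOLLLLOLLOLLLLOLLOLL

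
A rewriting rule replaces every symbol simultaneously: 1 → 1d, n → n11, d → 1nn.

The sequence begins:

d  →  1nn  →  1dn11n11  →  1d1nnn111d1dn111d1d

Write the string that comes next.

Replace each of the 19 characters of 1d1nnn111d1dn111d1d in place — 1d 1nn 1d n11 n11 n11 1d 1d 1d 1nn 1d 1nn n11 1d 1d 1d 1nn 1d 1nn — and concatenate.

1d1nn1dn11n11n111d1d1d1nn1d1nnn111d1d1d1nn1d1nn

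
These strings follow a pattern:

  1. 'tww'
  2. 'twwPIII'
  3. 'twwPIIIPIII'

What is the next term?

Each term is the previous one with PIII appended.
Applying this once more to twwPIIIPIII:

twwPIIIPIIIPIII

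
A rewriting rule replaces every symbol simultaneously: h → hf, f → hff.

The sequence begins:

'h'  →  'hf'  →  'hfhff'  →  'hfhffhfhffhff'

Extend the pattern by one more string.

hfhffhfhffhffhfhffhfhffhffhfhffhff

Applying the rule to each of the 13 symbols of hfhffhfhffhff gives the pieces hf hff hf hff hff hf hff hf hff hff hf hff hff, which concatenate to the answer.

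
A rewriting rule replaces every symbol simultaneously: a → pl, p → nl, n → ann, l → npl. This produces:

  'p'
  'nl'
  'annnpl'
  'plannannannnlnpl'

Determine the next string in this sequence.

φ(plannannannnlnpl) expands symbol-by-symbol to nl npl pl ann ann pl ann ann pl ann ann ann npl ann nl npl; joining the 16 pieces gives the next term.

nlnplplannannplannannplannannannnplannnlnpl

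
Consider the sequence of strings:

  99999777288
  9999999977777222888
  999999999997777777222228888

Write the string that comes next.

Term n consists of 3n+2 9's, followed by 2n+1 7's, followed by 2n-1 2's, followed by n+1 8's (n = 1, 2, …).
At n = 4 the blocks have lengths 14, 9, 7, 5.

99999999999999777777777222222288888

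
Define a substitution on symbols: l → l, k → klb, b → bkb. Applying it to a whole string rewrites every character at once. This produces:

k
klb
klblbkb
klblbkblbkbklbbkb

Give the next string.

klblbkblbkbklbbkblbkbklbbkbklblbkbbkbklbbkb

Applying the rule to each of the 17 symbols of klblbkblbkbklbbkb gives the pieces klb l bkb l bkb klb bkb l bkb klb bkb klb l bkb bkb klb bkb, which concatenate to the answer.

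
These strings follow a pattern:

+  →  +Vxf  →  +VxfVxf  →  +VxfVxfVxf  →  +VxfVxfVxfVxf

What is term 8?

+VxfVxfVxfVxfVxfVxfVxf

Each term is the previous one with Vxf appended.
From +VxfVxfVxfVxf, 3 further steps: +VxfVxfVxfVxf → +VxfVxfVxfVxfVxf → +VxfVxfVxfVxfVxfVxf → (answer).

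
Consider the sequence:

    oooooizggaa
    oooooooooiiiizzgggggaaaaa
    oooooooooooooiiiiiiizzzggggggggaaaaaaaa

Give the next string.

Each string has the form o^{4n+1} i^{3n-2} z^{n} g^{3n-1} a^{3n-1} (n = 1, 2, …).
Setting n = 4 gives 17, 10, 4, 11, 11 characters in each block.

oooooooooooooooooiiiiiiiiiizzzzgggggggggggaaaaaaaaaaa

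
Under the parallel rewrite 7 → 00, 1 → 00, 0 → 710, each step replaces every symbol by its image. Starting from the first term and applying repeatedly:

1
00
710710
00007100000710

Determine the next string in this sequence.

71071071071000007107107107107100000710

Replace each of the 14 characters of 00007100000710 in place — 710 710 710 710 00 00 710 710 710 710 710 00 00 710 — and concatenate.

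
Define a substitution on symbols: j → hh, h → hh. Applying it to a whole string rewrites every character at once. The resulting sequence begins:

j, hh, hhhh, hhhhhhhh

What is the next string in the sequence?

hhhhhhhhhhhhhhhh

Apply φ to hhhhhhhh symbol by symbol: h→hh, h→hh, h→hh, h→hh, h→hh, h→hh, h→hh, h→hh; joined: hh hh hh hh hh hh hh hh.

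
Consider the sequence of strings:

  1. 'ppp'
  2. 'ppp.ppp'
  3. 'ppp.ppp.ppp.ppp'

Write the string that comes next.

s(k+1) = s(k)·.·s(k) — each term doubles the last with '.' between the halves.
One more doubling of ppp.ppp.ppp.ppp gives the answer.

ppp.ppp.ppp.ppp.ppp.ppp.ppp.ppp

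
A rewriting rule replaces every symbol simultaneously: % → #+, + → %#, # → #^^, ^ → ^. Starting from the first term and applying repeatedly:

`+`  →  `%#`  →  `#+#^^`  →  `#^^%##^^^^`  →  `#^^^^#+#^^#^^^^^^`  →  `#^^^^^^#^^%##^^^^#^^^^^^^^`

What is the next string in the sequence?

#^^^^^^^^#^^^^#+#^^#^^^^^^#^^^^^^^^^^

Replace each of the 26 characters of #^^^^^^#^^%##^^^^#^^^^^^^^ in place — #^^ ^ ^ ^ ^ ^ ^ #^^ ^ ^ #+ #^^ #^^ ^ ^ ^ ^ #^^ ^ ^ ^ ^ ^ ^ ^ ^ — and concatenate.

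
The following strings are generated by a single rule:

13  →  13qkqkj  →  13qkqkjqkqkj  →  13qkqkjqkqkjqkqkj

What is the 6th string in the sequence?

Every step adds qkqkj to the end: s(k+1) = s(k)·qkqkj.
From 13qkqkjqkqkjqkqkj, 2 further steps: 13qkqkjqkqkjqkqkj → 13qkqkjqkqkjqkqkjqkqkj → (answer).

13qkqkjqkqkjqkqkjqkqkjqkqkj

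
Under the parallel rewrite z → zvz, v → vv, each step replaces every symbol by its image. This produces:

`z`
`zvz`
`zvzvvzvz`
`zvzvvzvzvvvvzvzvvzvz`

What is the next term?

Rewriting the 20 symbols of zvzvvzvzvvvvzvzvvzvz one by one yields zvz vv zvz vv vv zvz vv zvz vv vv vv vv zvz vv zvz vv vv zvz vv zvz; concatenated:

zvzvvzvzvvvvzvzvvzvzvvvvvvvvzvzvvzvzvvvvzvzvvzvz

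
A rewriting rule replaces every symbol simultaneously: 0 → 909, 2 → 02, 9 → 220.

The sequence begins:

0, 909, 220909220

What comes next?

02029092209092200202909

Rewriting each symbol of 220909220: 2→02, 2→02, 0→909, 9→220, 0→909, 9→220, 2→02, 2→02, 0→909, which concatenates to 02 02 909 220 909 220 02 02 909.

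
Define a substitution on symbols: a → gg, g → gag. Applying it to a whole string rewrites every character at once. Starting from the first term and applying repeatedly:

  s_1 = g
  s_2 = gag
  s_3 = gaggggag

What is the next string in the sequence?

gaggggaggaggaggaggggag

Expanding gaggggag: g→gag, a→gg, g→gag, g→gag, g→gag, g→gag, a→gg, g→gag. Concatenated: gag gg gag gag gag gag gg gag.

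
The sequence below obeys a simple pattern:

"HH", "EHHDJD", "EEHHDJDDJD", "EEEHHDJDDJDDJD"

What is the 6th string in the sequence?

EEEEEHHDJDDJDDJDDJDDJD

Each term wraps the previous one in E on the left and DJD on the right.
From EEEHHDJDDJDDJD, 2 further steps: EEEHHDJDDJDDJD → EEEEHHDJDDJDDJDDJD → (answer).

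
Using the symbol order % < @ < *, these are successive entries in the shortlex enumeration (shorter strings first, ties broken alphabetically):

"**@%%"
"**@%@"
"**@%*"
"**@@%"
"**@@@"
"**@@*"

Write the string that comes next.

Treat **@@* as a base-3 numeral over the given alphabet and add one, carrying through any trailing *'s.

**@*%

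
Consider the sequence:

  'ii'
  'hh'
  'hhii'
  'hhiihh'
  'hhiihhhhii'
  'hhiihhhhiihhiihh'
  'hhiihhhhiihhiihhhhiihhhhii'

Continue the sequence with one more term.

hhiihhhhiihhiihhhhiihhhhiihhiihhhhiihhiihh

Each term (from the third on) is the previous term followed by the one before it: term 3 = hh·ii = hhii.
The next term joins hhiihhhhiihhiihhhhiihhhhii and hhiihhhhiihhiihh.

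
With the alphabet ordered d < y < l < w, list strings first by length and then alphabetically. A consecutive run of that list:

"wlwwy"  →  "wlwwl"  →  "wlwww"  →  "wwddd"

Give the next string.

Treat wwddd as a base-4 numeral over the given alphabet and add one, carrying through any trailing w's.

wwddy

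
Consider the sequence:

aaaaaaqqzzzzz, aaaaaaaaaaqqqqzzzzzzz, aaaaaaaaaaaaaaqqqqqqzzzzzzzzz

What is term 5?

aaaaaaaaaaaaaaaaaaaaaaqqqqqqqqqqzzzzzzzzzzzzz

The n-th term is 4n+2 a's then 2n q's then 2n+3 z's (n = 1, 2, …).
For term 5, n = 5, so the run lengths are 22, 10, 13.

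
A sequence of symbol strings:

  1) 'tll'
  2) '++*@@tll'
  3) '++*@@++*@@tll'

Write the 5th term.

Each term is the previous one with ++*@@ prepended.
From ++*@@++*@@tll, 2 further steps: ++*@@++*@@tll → ++*@@++*@@++*@@tll → (answer).

++*@@++*@@++*@@++*@@tll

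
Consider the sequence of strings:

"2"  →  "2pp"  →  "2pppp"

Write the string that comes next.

2pppppp

Each term is the previous one with pp appended.
One more step from 2pppp gives the answer.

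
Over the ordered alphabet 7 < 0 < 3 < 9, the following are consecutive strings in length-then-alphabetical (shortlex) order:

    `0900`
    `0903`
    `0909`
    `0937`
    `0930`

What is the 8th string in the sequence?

0997

Continuing the enumeration 3 steps past 0930: 0930 → 0933 → 0939 → (answer).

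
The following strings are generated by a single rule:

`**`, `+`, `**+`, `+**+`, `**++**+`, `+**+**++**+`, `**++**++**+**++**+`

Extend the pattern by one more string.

Each term (from the third on) is the two preceding terms concatenated in order: term 3 = **·+ = **+.
Continuing: +**+**++**+ · **++**++**+**++**+ gives term 8.

+**+**++**+**++**++**+**++**+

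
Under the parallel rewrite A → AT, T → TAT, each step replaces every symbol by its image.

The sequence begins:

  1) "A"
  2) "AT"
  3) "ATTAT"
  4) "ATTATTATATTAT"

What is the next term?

ATTATTATATTATTATATTATATTATTATATTAT

Replace each of the 13 characters of ATTATTATATTAT in place — AT TAT TAT AT TAT TAT AT TAT AT TAT TAT AT TAT — and concatenate.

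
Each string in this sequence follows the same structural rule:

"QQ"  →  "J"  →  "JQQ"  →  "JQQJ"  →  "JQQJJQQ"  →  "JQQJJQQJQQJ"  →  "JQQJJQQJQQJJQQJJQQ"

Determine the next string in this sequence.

JQQJJQQJQQJJQQJJQQJQQJJQQJQQJ

This is a Fibonacci-style word recurrence s(k) = s(k−1)·s(k−2): e.g. J·QQ = JQQ.
The next term joins JQQJJQQJQQJJQQJJQQ and JQQJJQQJQQJ.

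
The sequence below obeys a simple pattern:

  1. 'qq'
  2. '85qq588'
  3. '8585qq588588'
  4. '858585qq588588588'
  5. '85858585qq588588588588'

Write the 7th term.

Each term wraps the previous one in 85 on the left and 588 on the right.
From 85858585qq588588588588, 2 further steps: 85858585qq588588588588 → 8585858585qq588588588588588 → (answer).

858585858585qq588588588588588588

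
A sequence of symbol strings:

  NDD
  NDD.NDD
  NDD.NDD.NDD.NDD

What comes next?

Each string is two copies of the previous one joined by '.'.
So the next term is two copies of NDD.NDD.NDD.NDD with '.' between the halves.

NDD.NDD.NDD.NDD.NDD.NDD.NDD.NDD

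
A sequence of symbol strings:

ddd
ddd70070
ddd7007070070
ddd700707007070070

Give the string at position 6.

ddd7007070070700707007070070

The strings grow by a fixed suffix 70070 each time.
From ddd700707007070070, 2 further steps: ddd700707007070070 → ddd70070700707007070070 → (answer).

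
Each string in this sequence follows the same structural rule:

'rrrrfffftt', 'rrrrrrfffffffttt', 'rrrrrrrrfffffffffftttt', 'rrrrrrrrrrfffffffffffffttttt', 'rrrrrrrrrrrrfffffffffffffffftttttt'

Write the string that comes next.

Each string has the form r^{2n+2} f^{3n+1} t^{n+1} (n = 1, 2, …).
At n = 6 the blocks have lengths 14, 19, 7.

rrrrrrrrrrrrrrfffffffffffffffffffttttttt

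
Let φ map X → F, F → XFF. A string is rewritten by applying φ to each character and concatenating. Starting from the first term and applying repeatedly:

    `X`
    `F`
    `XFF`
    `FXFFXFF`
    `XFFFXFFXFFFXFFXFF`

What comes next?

FXFFXFFXFFFXFFXFFFXFFXFFXFFFXFFXFFFXFFXFF

φ(XFFFXFFXFFFXFFXFF) expands symbol-by-symbol to F XFF XFF XFF F XFF XFF F XFF XFF XFF F XFF XFF F XFF XFF; joining the 17 pieces gives the next term.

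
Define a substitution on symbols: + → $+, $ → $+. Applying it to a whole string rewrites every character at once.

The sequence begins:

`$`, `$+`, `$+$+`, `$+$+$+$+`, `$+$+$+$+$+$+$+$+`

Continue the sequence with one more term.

Rewriting the 16 symbols of $+$+$+$+$+$+$+$+ one by one yields $+ $+ $+ $+ $+ $+ $+ $+ $+ $+ $+ $+ $+ $+ $+ $+; concatenated:

$+$+$+$+$+$+$+$+$+$+$+$+$+$+$+$+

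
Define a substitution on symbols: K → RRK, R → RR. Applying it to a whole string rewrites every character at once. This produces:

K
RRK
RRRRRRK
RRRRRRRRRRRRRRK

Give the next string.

Rewriting the 15 symbols of RRRRRRRRRRRRRRK one by one yields RR RR RR RR RR RR RR RR RR RR RR RR RR RR RRK; concatenated:

RRRRRRRRRRRRRRRRRRRRRRRRRRRRRRK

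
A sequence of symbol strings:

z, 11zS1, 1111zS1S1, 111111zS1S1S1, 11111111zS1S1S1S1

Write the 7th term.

111111111111zS1S1S1S1S1S1

Each term wraps the previous one in 11 on the left and S1 on the right.
From 11111111zS1S1S1S1, 2 further steps: 11111111zS1S1S1S1 → 1111111111zS1S1S1S1S1 → (answer).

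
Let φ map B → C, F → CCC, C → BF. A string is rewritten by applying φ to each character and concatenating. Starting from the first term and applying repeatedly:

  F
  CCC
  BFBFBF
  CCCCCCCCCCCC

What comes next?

BFBFBFBFBFBFBFBFBFBFBFBF

Expanding CCCCCCCCCCCC: C→BF, C→BF, C→BF, C→BF, C→BF, C→BF, C→BF, C→BF, C→BF, C→BF, C→BF, C→BF. Concatenated: BF BF BF BF BF BF BF BF BF BF BF BF.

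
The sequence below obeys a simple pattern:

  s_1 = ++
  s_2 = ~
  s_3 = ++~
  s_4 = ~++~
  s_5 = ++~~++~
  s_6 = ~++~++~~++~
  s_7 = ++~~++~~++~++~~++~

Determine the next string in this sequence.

~++~++~~++~++~~++~~++~++~~++~

From term 3 onward, concatenate the second-to-last term with the last: ++·~ = ++~, ~·++~ = ~++~, …
So term 8 is ~++~++~~++~·++~~++~~++~++~~++~.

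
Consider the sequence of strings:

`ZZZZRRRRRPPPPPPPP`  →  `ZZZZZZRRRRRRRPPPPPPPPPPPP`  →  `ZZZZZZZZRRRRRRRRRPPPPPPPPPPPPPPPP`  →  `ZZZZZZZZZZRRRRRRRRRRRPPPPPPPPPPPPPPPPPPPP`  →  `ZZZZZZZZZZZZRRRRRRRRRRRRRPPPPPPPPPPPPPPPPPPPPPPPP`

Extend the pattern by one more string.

Term n consists of 2n Z's, followed by 2n+1 R's, followed by 4n P's, where the shown terms are n = 2, 3, 4, 5, 6.
Setting n = 7 gives 14, 15, 28 characters in each block.

ZZZZZZZZZZZZZZRRRRRRRRRRRRRRRPPPPPPPPPPPPPPPPPPPPPPPPPPPP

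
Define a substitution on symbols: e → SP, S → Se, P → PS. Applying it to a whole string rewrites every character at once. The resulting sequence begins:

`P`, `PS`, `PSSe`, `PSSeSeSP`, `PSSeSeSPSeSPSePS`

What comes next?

Replace each of the 16 characters of PSSeSeSPSeSPSePS in place — PS Se Se SP Se SP Se PS Se SP Se PS Se SP PS Se — and concatenate.

PSSeSeSPSeSPSePSSeSPSePSSeSPPSSe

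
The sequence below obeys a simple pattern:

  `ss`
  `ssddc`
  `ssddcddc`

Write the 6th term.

ssddcddcddcddcddc

Every step adds ddc to the end: s(k+1) = s(k)·ddc.
From ssddcddc, 3 further steps: ssddcddc → ssddcddcddc → ssddcddcddcddc → (answer).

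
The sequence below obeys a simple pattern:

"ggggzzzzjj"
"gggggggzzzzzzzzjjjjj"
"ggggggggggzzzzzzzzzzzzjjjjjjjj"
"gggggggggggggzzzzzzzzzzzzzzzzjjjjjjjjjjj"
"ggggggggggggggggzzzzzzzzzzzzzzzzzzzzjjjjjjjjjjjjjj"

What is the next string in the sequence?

gggggggggggggggggggzzzzzzzzzzzzzzzzzzzzzzzzjjjjjjjjjjjjjjjjj

The n-th term is 3n+1 g's then 4n z's then 3n-1 j's (n = 1, 2, …).
At n = 6 the blocks have lengths 19, 24, 17.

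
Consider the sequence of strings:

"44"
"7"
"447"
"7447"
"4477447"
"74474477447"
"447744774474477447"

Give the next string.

Each term (from the third on) is the two preceding terms concatenated in order: term 3 = 44·7 = 447.
The next term joins 74474477447 and 447744774474477447.

74474477447447744774474477447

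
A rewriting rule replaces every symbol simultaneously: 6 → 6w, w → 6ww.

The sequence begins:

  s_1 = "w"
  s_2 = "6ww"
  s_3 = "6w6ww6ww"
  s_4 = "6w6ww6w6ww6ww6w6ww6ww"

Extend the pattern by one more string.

Replace each of the 21 characters of 6w6ww6w6ww6ww6w6ww6ww in place — 6w 6ww 6w 6ww 6ww 6w 6ww 6w 6ww 6ww 6w 6ww 6ww 6w 6ww 6w 6ww 6ww 6w 6ww 6ww — and concatenate.

6w6ww6w6ww6ww6w6ww6w6ww6ww6w6ww6ww6w6ww6w6ww6ww6w6ww6ww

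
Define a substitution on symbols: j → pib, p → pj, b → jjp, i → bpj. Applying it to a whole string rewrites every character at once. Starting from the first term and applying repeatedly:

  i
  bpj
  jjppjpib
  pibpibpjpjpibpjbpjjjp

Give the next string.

Applying the rule to each of the 21 symbols of pibpibpjpjpibpjbpjjjp gives the pieces pj bpj jjp pj bpj jjp pj pib pj pib pj bpj jjp pj pib jjp pj pib pib pib pj, which concatenate to the answer.

pjbpjjjppjbpjjjppjpibpjpibpjbpjjjppjpibjjppjpibpibpibpj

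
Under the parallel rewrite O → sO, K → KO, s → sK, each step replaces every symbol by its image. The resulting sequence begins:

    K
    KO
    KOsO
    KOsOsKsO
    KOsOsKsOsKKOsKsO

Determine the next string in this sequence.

Applying the rule to each of the 16 symbols of KOsOsKsOsKKOsKsO gives the pieces KO sO sK sO sK KO sK sO sK KO KO sO sK KO sK sO, which concatenate to the answer.

KOsOsKsOsKKOsKsOsKKOKOsOsKKOsKsO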